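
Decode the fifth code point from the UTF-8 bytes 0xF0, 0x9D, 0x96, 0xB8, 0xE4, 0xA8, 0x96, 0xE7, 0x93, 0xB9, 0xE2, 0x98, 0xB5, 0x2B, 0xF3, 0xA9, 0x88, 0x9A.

Offset 0: leading byte 0xF0 = 11110000 → 4-byte char #1 = F0 9D 96 B8.
Offset 4: leading byte 0xE4 = 11100100 → 3-byte char #2 = E4 A8 96.
Offset 7: leading byte 0xE7 = 11100111 → 3-byte char #3 = E7 93 B9.
Offset 10: leading byte 0xE2 = 11100010 → 3-byte char #4 = E2 98 B5.
Offset 13: leading byte 0x2B = 00101011 → 1-byte char #5 = 2B.
Leading byte 0x2B = 00101011 matches 0xxxxxxx → 1-byte sequence.
Byte 1: 0x2B = 00101011, payload 0101011 (7 bits).
Concatenate: 0101011 = 0x2B (7 bits → U+002B).

U+002B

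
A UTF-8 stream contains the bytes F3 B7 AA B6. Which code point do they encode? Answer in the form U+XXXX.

Leading byte 0xF3 = 11110011 matches 11110xxx → 4-byte sequence.
Byte 1: 0xF3 = 11110011, payload 011 (3 bits).
Byte 2: 0xB7 = 10110111 (10xxxxxx ✓), payload 110111.
Byte 3: 0xAA = 10101010 (10xxxxxx ✓), payload 101010.
Byte 4: 0xB6 = 10110110 (10xxxxxx ✓), payload 110110.
Concatenate: 011110111101010110110 = 0xF7AB6 (21 bits → U+F7AB6).

U+F7AB6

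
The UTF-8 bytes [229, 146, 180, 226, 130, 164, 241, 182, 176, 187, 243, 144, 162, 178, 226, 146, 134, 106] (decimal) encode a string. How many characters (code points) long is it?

6

Byte at offset 0: 0xE5 = 11100101 → 3-byte char (#1). Advance 3.
Byte at offset 3: 0xE2 = 11100010 → 3-byte char (#2). Advance 3.
Byte at offset 6: 0xF1 = 11110001 → 4-byte char (#3). Advance 4.
Byte at offset 10: 0xF3 = 11110011 → 4-byte char (#4). Advance 4.
Byte at offset 14: 0xE2 = 11100010 → 3-byte char (#5). Advance 3.
Byte at offset 17: 0x6A = 01101010 → 1-byte char (#6). Advance 1.
Reached end at offset 18 after 6 code points.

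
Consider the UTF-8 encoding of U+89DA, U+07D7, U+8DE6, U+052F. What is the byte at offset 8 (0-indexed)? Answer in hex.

U+89DA → 3-byte form E8 A7 9A at offsets 0–2.
U+07D7 → 2-byte form DF 97 at offsets 3–4.
U+8DE6 → 3-byte form E8 B7 A6 at offsets 5–7.
U+052F → 2-byte form D4 AF at offsets 8–9.
Offset 8 falls in char 4's range; it's byte 1 of D4 AF = 0xD4.

0xD4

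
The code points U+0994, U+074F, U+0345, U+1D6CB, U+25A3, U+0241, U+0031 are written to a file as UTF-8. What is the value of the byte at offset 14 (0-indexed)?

U+0994 → 3-byte form E0 A6 94 at offsets 0–2.
U+074F → 2-byte form DD 8F at offsets 3–4.
U+0345 → 2-byte form CD 85 at offsets 5–6.
U+1D6CB → 4-byte form F0 9D 9B 8B at offsets 7–10.
U+25A3 → 3-byte form E2 96 A3 at offsets 11–13.
U+0241 → 2-byte form C9 81 at offsets 14–15.
Offset 14 falls in char 6's range; it's byte 1 of C9 81 = 0xC9.

0xC9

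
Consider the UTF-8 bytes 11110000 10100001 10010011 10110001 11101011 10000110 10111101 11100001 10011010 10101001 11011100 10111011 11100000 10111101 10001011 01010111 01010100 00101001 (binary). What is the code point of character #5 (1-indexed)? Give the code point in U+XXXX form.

Offset 0: leading byte 0xF0 = 11110000 → 4-byte char #1 = F0 A1 93 B1.
Offset 4: leading byte 0xEB = 11101011 → 3-byte char #2 = EB 86 BD.
Offset 7: leading byte 0xE1 = 11100001 → 3-byte char #3 = E1 9A A9.
Offset 10: leading byte 0xDC = 11011100 → 2-byte char #4 = DC BB.
Offset 12: leading byte 0xE0 = 11100000 → 3-byte char #5 = E0 BD 8B.
Leading byte 0xE0 = 11100000 matches 1110xxxx → 3-byte sequence.
Byte 1: 0xE0 = 11100000, payload 0000 (4 bits).
Byte 2: 0xBD = 10111101 (10xxxxxx ✓), payload 111101.
Byte 3: 0x8B = 10001011 (10xxxxxx ✓), payload 001011.
Concatenate: 0000111101001011 = 0xF4B (16 bits → U+0F4B).

U+0F4B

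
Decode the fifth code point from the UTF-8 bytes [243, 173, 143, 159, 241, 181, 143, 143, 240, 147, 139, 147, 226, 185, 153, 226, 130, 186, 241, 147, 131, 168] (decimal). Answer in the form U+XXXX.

U+20BA

Offset 0: leading byte 0xF3 = 11110011 → 4-byte char #1 = F3 AD 8F 9F.
Offset 4: leading byte 0xF1 = 11110001 → 4-byte char #2 = F1 B5 8F 8F.
Offset 8: leading byte 0xF0 = 11110000 → 4-byte char #3 = F0 93 8B 93.
Offset 12: leading byte 0xE2 = 11100010 → 3-byte char #4 = E2 B9 99.
Offset 15: leading byte 0xE2 = 11100010 → 3-byte char #5 = E2 82 BA.
Leading byte 0xE2 = 11100010 matches 1110xxxx → 3-byte sequence.
Byte 1: 0xE2 = 11100010, payload 0010 (4 bits).
Byte 2: 0x82 = 10000010 (10xxxxxx ✓), payload 000010.
Byte 3: 0xBA = 10111010 (10xxxxxx ✓), payload 111010.
Concatenate: 0010000010111010 = 0x20BA (16 bits → U+20BA).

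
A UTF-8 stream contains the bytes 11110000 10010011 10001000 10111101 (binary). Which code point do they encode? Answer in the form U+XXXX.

U+1323D

Leading byte 0xF0 = 11110000 matches 11110xxx → 4-byte sequence.
Byte 1: 0xF0 = 11110000, payload 000 (3 bits).
Byte 2: 0x93 = 10010011 (10xxxxxx ✓), payload 010011.
Byte 3: 0x88 = 10001000 (10xxxxxx ✓), payload 001000.
Byte 4: 0xBD = 10111101 (10xxxxxx ✓), payload 111101.
Concatenate: 000010011001000111101 = 0x1323D (21 bits → U+1323D).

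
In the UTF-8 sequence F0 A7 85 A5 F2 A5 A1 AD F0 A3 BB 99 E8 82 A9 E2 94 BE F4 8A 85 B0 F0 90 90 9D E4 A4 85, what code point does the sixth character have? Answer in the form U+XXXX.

Offset 0: leading byte 0xF0 = 11110000 → 4-byte char #1 = F0 A7 85 A5.
Offset 4: leading byte 0xF2 = 11110010 → 4-byte char #2 = F2 A5 A1 AD.
Offset 8: leading byte 0xF0 = 11110000 → 4-byte char #3 = F0 A3 BB 99.
Offset 12: leading byte 0xE8 = 11101000 → 3-byte char #4 = E8 82 A9.
Offset 15: leading byte 0xE2 = 11100010 → 3-byte char #5 = E2 94 BE.
Offset 18: leading byte 0xF4 = 11110100 → 4-byte char #6 = F4 8A 85 B0.
Leading byte 0xF4 = 11110100 matches 11110xxx → 4-byte sequence.
Byte 1: 0xF4 = 11110100, payload 100 (3 bits).
Byte 2: 0x8A = 10001010 (10xxxxxx ✓), payload 001010.
Byte 3: 0x85 = 10000101 (10xxxxxx ✓), payload 000101.
Byte 4: 0xB0 = 10110000 (10xxxxxx ✓), payload 110000.
Concatenate: 100001010000101110000 = 0x10A170 (21 bits → U+10A170).

U+10A170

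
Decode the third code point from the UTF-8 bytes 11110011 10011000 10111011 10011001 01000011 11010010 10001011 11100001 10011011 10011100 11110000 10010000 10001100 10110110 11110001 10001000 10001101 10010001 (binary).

U+048B

Offset 0: leading byte 0xF3 = 11110011 → 4-byte char #1 = F3 98 BB 99.
Offset 4: leading byte 0x43 = 01000011 → 1-byte char #2 = 43.
Offset 5: leading byte 0xD2 = 11010010 → 2-byte char #3 = D2 8B.
Leading byte 0xD2 = 11010010 matches 110xxxxx → 2-byte sequence.
Byte 1: 0xD2 = 11010010, payload 10010 (5 bits).
Byte 2: 0x8B = 10001011 (10xxxxxx ✓), payload 001011.
Concatenate: 10010001011 = 0x48B (11 bits → U+048B).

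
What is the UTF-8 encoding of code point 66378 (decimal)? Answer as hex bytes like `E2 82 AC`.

U+1034A = 0x1034A = 66378 decimal. In range U+10000–U+10FFFF → 4-byte form: 11110xxx 10xxxxxx 10xxxxxx 10xxxxxx.
Binary (21 bits): 000010000001101001010.
Split 3+6+6+6: 000 | 010000 | 001101 | 001010.
Byte 1: 11110000 = 0xF0.
Byte 2: 10010000 = 0x90.
Byte 3: 10001101 = 0x8D.
Byte 4: 10001010 = 0x8A.

F0 90 8D 8A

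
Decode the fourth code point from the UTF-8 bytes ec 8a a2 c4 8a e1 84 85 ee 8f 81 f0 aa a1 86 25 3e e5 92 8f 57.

Offset 0: leading byte 0xEC = 11101100 → 3-byte char #1 = EC 8A A2.
Offset 3: leading byte 0xC4 = 11000100 → 2-byte char #2 = C4 8A.
Offset 5: leading byte 0xE1 = 11100001 → 3-byte char #3 = E1 84 85.
Offset 8: leading byte 0xEE = 11101110 → 3-byte char #4 = EE 8F 81.
Leading byte 0xEE = 11101110 matches 1110xxxx → 3-byte sequence.
Byte 1: 0xEE = 11101110, payload 1110 (4 bits).
Byte 2: 0x8F = 10001111 (10xxxxxx ✓), payload 001111.
Byte 3: 0x81 = 10000001 (10xxxxxx ✓), payload 000001.
Concatenate: 1110001111000001 = 0xE3C1 (16 bits → U+E3C1).

U+E3C1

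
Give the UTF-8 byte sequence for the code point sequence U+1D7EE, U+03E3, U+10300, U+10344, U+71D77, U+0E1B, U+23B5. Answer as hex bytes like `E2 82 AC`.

F0 9D 9F AE CF A3 F0 90 8C 80 F0 90 8D 84 F1 B1 B5 B7 E0 B8 9B E2 8E B5

U+1D7EE: 4-byte form → F0 9D 9F AE.
U+03E3: 2-byte form → CF A3.
U+10300: 4-byte form → F0 90 8C 80.
U+10344: 4-byte form → F0 90 8D 84.
U+71D77: 4-byte form → F1 B1 B5 B7.
U+0E1B: 3-byte form → E0 B8 9B.
U+23B5: 3-byte form → E2 8E B5.
Concatenated (24 bytes): F0 9D 9F AE CF A3 F0 90 8C 80 F0 90 8D 84 F1 B1 B5 B7 E0 B8 9B E2 8E B5.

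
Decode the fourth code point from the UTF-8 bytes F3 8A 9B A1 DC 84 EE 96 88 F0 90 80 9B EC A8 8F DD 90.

Offset 0: leading byte 0xF3 = 11110011 → 4-byte char #1 = F3 8A 9B A1.
Offset 4: leading byte 0xDC = 11011100 → 2-byte char #2 = DC 84.
Offset 6: leading byte 0xEE = 11101110 → 3-byte char #3 = EE 96 88.
Offset 9: leading byte 0xF0 = 11110000 → 4-byte char #4 = F0 90 80 9B.
Leading byte 0xF0 = 11110000 matches 11110xxx → 4-byte sequence.
Byte 1: 0xF0 = 11110000, payload 000 (3 bits).
Byte 2: 0x90 = 10010000 (10xxxxxx ✓), payload 010000.
Byte 3: 0x80 = 10000000 (10xxxxxx ✓), payload 000000.
Byte 4: 0x9B = 10011011 (10xxxxxx ✓), payload 011011.
Concatenate: 000010000000000011011 = 0x1001B (21 bits → U+1001B).

U+1001B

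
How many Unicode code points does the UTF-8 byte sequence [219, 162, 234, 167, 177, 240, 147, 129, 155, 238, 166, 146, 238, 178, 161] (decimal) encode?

Byte at offset 0: 0xDB = 11011011 → 2-byte char (#1). Advance 2.
Byte at offset 2: 0xEA = 11101010 → 3-byte char (#2). Advance 3.
Byte at offset 5: 0xF0 = 11110000 → 4-byte char (#3). Advance 4.
Byte at offset 9: 0xEE = 11101110 → 3-byte char (#4). Advance 3.
Byte at offset 12: 0xEE = 11101110 → 3-byte char (#5). Advance 3.
Reached end at offset 15 after 5 code points.

5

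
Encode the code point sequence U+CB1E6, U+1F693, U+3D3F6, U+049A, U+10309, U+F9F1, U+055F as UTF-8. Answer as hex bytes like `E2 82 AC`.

F3 8B 87 A6 F0 9F 9A 93 F0 BD 8F B6 D2 9A F0 90 8C 89 EF A7 B1 D5 9F

U+CB1E6: 4-byte form → F3 8B 87 A6.
U+1F693: 4-byte form → F0 9F 9A 93.
U+3D3F6: 4-byte form → F0 BD 8F B6.
U+049A: 2-byte form → D2 9A.
U+10309: 4-byte form → F0 90 8C 89.
U+F9F1: 3-byte form → EF A7 B1.
U+055F: 2-byte form → D5 9F.
Concatenated (23 bytes): F3 8B 87 A6 F0 9F 9A 93 F0 BD 8F B6 D2 9A F0 90 8C 89 EF A7 B1 D5 9F.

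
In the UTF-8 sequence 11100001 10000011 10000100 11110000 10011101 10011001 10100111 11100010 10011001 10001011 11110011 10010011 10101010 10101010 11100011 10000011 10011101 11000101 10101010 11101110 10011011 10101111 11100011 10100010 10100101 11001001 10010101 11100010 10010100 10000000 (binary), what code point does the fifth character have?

U+30DD

Offset 0: leading byte 0xE1 = 11100001 → 3-byte char #1 = E1 83 84.
Offset 3: leading byte 0xF0 = 11110000 → 4-byte char #2 = F0 9D 99 A7.
Offset 7: leading byte 0xE2 = 11100010 → 3-byte char #3 = E2 99 8B.
Offset 10: leading byte 0xF3 = 11110011 → 4-byte char #4 = F3 93 AA AA.
Offset 14: leading byte 0xE3 = 11100011 → 3-byte char #5 = E3 83 9D.
Leading byte 0xE3 = 11100011 matches 1110xxxx → 3-byte sequence.
Byte 1: 0xE3 = 11100011, payload 0011 (4 bits).
Byte 2: 0x83 = 10000011 (10xxxxxx ✓), payload 000011.
Byte 3: 0x9D = 10011101 (10xxxxxx ✓), payload 011101.
Concatenate: 0011000011011101 = 0x30DD (16 bits → U+30DD).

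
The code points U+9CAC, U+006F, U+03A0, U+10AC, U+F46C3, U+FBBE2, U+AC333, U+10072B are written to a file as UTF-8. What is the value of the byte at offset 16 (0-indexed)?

0xA2

U+9CAC → 3-byte form E9 B2 AC at offsets 0–2.
U+006F → 1-byte form 6F at offsets 3–3.
U+03A0 → 2-byte form CE A0 at offsets 4–5.
U+10AC → 3-byte form E1 82 AC at offsets 6–8.
U+F46C3 → 4-byte form F3 B4 9B 83 at offsets 9–12.
U+FBBE2 → 4-byte form F3 BB AF A2 at offsets 13–16.
Offset 16 falls in char 6's range; it's byte 4 of F3 BB AF A2 = 0xA2.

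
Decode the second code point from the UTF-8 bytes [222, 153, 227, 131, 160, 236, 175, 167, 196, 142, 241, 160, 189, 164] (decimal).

U+30E0

Offset 0: leading byte 0xDE = 11011110 → 2-byte char #1 = DE 99.
Offset 2: leading byte 0xE3 = 11100011 → 3-byte char #2 = E3 83 A0.
Leading byte 0xE3 = 11100011 matches 1110xxxx → 3-byte sequence.
Byte 1: 0xE3 = 11100011, payload 0011 (4 bits).
Byte 2: 0x83 = 10000011 (10xxxxxx ✓), payload 000011.
Byte 3: 0xA0 = 10100000 (10xxxxxx ✓), payload 100000.
Concatenate: 0011000011100000 = 0x30E0 (16 bits → U+30E0).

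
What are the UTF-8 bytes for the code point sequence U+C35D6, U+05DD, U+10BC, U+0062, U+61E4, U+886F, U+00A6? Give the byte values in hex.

U+C35D6: 4-byte form → F3 83 97 96.
U+05DD: 2-byte form → D7 9D.
U+10BC: 3-byte form → E1 82 BC.
U+0062: 1-byte form → 62.
U+61E4: 3-byte form → E6 87 A4.
U+886F: 3-byte form → E8 A1 AF.
U+00A6: 2-byte form → C2 A6.
Concatenated (18 bytes): F3 83 97 96 D7 9D E1 82 BC 62 E6 87 A4 E8 A1 AF C2 A6.

F3 83 97 96 D7 9D E1 82 BC 62 E6 87 A4 E8 A1 AF C2 A6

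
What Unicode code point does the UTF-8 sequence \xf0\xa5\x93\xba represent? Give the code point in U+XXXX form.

Leading byte 0xF0 = 11110000 matches 11110xxx → 4-byte sequence.
Byte 1: 0xF0 = 11110000, payload 000 (3 bits).
Byte 2: 0xA5 = 10100101 (10xxxxxx ✓), payload 100101.
Byte 3: 0x93 = 10010011 (10xxxxxx ✓), payload 010011.
Byte 4: 0xBA = 10111010 (10xxxxxx ✓), payload 111010.
Concatenate: 000100101010011111010 = 0x254FA (21 bits → U+254FA).

U+254FA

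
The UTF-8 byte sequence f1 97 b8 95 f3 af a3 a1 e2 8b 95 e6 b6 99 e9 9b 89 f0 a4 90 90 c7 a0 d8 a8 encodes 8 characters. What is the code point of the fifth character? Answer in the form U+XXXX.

U+96C9

Offset 0: leading byte 0xF1 = 11110001 → 4-byte char #1 = F1 97 B8 95.
Offset 4: leading byte 0xF3 = 11110011 → 4-byte char #2 = F3 AF A3 A1.
Offset 8: leading byte 0xE2 = 11100010 → 3-byte char #3 = E2 8B 95.
Offset 11: leading byte 0xE6 = 11100110 → 3-byte char #4 = E6 B6 99.
Offset 14: leading byte 0xE9 = 11101001 → 3-byte char #5 = E9 9B 89.
Leading byte 0xE9 = 11101001 matches 1110xxxx → 3-byte sequence.
Byte 1: 0xE9 = 11101001, payload 1001 (4 bits).
Byte 2: 0x9B = 10011011 (10xxxxxx ✓), payload 011011.
Byte 3: 0x89 = 10001001 (10xxxxxx ✓), payload 001001.
Concatenate: 1001011011001001 = 0x96C9 (16 bits → U+96C9).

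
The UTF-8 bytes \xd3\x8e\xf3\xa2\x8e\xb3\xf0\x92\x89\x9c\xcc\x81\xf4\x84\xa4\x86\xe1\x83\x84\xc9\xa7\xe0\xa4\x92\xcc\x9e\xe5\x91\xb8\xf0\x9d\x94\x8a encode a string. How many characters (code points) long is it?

11

Byte at offset 0: 0xD3 = 11010011 → 2-byte char (#1). Advance 2.
Byte at offset 2: 0xF3 = 11110011 → 4-byte char (#2). Advance 4.
Byte at offset 6: 0xF0 = 11110000 → 4-byte char (#3). Advance 4.
Byte at offset 10: 0xCC = 11001100 → 2-byte char (#4). Advance 2.
Byte at offset 12: 0xF4 = 11110100 → 4-byte char (#5). Advance 4.
Byte at offset 16: 0xE1 = 11100001 → 3-byte char (#6). Advance 3.
Byte at offset 19: 0xC9 = 11001001 → 2-byte char (#7). Advance 2.
Byte at offset 21: 0xE0 = 11100000 → 3-byte char (#8). Advance 3.
Byte at offset 24: 0xCC = 11001100 → 2-byte char (#9). Advance 2.
Byte at offset 26: 0xE5 = 11100101 → 3-byte char (#10). Advance 3.
Byte at offset 29: 0xF0 = 11110000 → 4-byte char (#11). Advance 4.
Reached end at offset 33 after 11 code points.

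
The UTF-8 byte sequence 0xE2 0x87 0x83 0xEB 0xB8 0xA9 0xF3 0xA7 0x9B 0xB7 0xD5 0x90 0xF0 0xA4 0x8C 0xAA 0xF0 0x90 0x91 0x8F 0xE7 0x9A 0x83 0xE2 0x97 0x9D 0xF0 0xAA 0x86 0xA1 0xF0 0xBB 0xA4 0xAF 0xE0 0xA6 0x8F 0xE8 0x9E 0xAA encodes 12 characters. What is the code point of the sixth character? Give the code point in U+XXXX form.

U+1044F

Offset 0: leading byte 0xE2 = 11100010 → 3-byte char #1 = E2 87 83.
Offset 3: leading byte 0xEB = 11101011 → 3-byte char #2 = EB B8 A9.
Offset 6: leading byte 0xF3 = 11110011 → 4-byte char #3 = F3 A7 9B B7.
Offset 10: leading byte 0xD5 = 11010101 → 2-byte char #4 = D5 90.
Offset 12: leading byte 0xF0 = 11110000 → 4-byte char #5 = F0 A4 8C AA.
Offset 16: leading byte 0xF0 = 11110000 → 4-byte char #6 = F0 90 91 8F.
Leading byte 0xF0 = 11110000 matches 11110xxx → 4-byte sequence.
Byte 1: 0xF0 = 11110000, payload 000 (3 bits).
Byte 2: 0x90 = 10010000 (10xxxxxx ✓), payload 010000.
Byte 3: 0x91 = 10010001 (10xxxxxx ✓), payload 010001.
Byte 4: 0x8F = 10001111 (10xxxxxx ✓), payload 001111.
Concatenate: 000010000010001001111 = 0x1044F (21 bits → U+1044F).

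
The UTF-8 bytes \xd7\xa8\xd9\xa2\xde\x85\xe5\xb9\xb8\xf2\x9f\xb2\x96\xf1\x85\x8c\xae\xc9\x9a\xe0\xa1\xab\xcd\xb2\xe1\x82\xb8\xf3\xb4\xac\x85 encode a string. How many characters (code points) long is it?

11

Byte at offset 0: 0xD7 = 11010111 → 2-byte char (#1). Advance 2.
Byte at offset 2: 0xD9 = 11011001 → 2-byte char (#2). Advance 2.
Byte at offset 4: 0xDE = 11011110 → 2-byte char (#3). Advance 2.
Byte at offset 6: 0xE5 = 11100101 → 3-byte char (#4). Advance 3.
Byte at offset 9: 0xF2 = 11110010 → 4-byte char (#5). Advance 4.
Byte at offset 13: 0xF1 = 11110001 → 4-byte char (#6). Advance 4.
Byte at offset 17: 0xC9 = 11001001 → 2-byte char (#7). Advance 2.
Byte at offset 19: 0xE0 = 11100000 → 3-byte char (#8). Advance 3.
Byte at offset 22: 0xCD = 11001101 → 2-byte char (#9). Advance 2.
Byte at offset 24: 0xE1 = 11100001 → 3-byte char (#10). Advance 3.
Byte at offset 27: 0xF3 = 11110011 → 4-byte char (#11). Advance 4.
Reached end at offset 31 after 11 code points.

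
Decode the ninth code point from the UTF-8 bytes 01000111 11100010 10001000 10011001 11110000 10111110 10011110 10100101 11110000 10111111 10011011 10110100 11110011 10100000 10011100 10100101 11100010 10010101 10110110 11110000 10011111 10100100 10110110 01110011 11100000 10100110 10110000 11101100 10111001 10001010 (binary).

U+09B0

Offset 0: leading byte 0x47 = 01000111 → 1-byte char #1 = 47.
Offset 1: leading byte 0xE2 = 11100010 → 3-byte char #2 = E2 88 99.
Offset 4: leading byte 0xF0 = 11110000 → 4-byte char #3 = F0 BE 9E A5.
Offset 8: leading byte 0xF0 = 11110000 → 4-byte char #4 = F0 BF 9B B4.
Offset 12: leading byte 0xF3 = 11110011 → 4-byte char #5 = F3 A0 9C A5.
Offset 16: leading byte 0xE2 = 11100010 → 3-byte char #6 = E2 95 B6.
Offset 19: leading byte 0xF0 = 11110000 → 4-byte char #7 = F0 9F A4 B6.
Offset 23: leading byte 0x73 = 01110011 → 1-byte char #8 = 73.
Offset 24: leading byte 0xE0 = 11100000 → 3-byte char #9 = E0 A6 B0.
Leading byte 0xE0 = 11100000 matches 1110xxxx → 3-byte sequence.
Byte 1: 0xE0 = 11100000, payload 0000 (4 bits).
Byte 2: 0xA6 = 10100110 (10xxxxxx ✓), payload 100110.
Byte 3: 0xB0 = 10110000 (10xxxxxx ✓), payload 110000.
Concatenate: 0000100110110000 = 0x9B0 (16 bits → U+09B0).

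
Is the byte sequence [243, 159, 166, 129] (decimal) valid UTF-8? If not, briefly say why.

valid

Leading byte 0xF3 = 11110011 → 4-byte form.
Continuation bytes 0x9F=10011111, 0xA6=10100110, 0x81=10000001 all match 10xxxxxx.
Decoded value 0xDF981 is ≥ 0x10000 (shortest form) and not a surrogate.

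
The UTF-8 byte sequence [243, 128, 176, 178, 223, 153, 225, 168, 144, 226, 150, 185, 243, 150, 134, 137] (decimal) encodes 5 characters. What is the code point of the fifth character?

Offset 0: leading byte 0xF3 = 11110011 → 4-byte char #1 = F3 80 B0 B2.
Offset 4: leading byte 0xDF = 11011111 → 2-byte char #2 = DF 99.
Offset 6: leading byte 0xE1 = 11100001 → 3-byte char #3 = E1 A8 90.
Offset 9: leading byte 0xE2 = 11100010 → 3-byte char #4 = E2 96 B9.
Offset 12: leading byte 0xF3 = 11110011 → 4-byte char #5 = F3 96 86 89.
Leading byte 0xF3 = 11110011 matches 11110xxx → 4-byte sequence.
Byte 1: 0xF3 = 11110011, payload 011 (3 bits).
Byte 2: 0x96 = 10010110 (10xxxxxx ✓), payload 010110.
Byte 3: 0x86 = 10000110 (10xxxxxx ✓), payload 000110.
Byte 4: 0x89 = 10001001 (10xxxxxx ✓), payload 001001.
Concatenate: 011010110000110001001 = 0xD6189 (21 bits → U+D6189).

U+D6189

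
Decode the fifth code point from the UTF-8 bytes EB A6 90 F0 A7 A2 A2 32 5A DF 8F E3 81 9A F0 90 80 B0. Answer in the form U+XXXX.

Offset 0: leading byte 0xEB = 11101011 → 3-byte char #1 = EB A6 90.
Offset 3: leading byte 0xF0 = 11110000 → 4-byte char #2 = F0 A7 A2 A2.
Offset 7: leading byte 0x32 = 00110010 → 1-byte char #3 = 32.
Offset 8: leading byte 0x5A = 01011010 → 1-byte char #4 = 5A.
Offset 9: leading byte 0xDF = 11011111 → 2-byte char #5 = DF 8F.
Leading byte 0xDF = 11011111 matches 110xxxxx → 2-byte sequence.
Byte 1: 0xDF = 11011111, payload 11111 (5 bits).
Byte 2: 0x8F = 10001111 (10xxxxxx ✓), payload 001111.
Concatenate: 11111001111 = 0x7CF (11 bits → U+07CF).

U+07CF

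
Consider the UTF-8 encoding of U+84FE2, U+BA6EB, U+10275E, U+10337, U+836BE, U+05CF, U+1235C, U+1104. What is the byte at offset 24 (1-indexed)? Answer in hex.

1-indexed offset 24 is 0-indexed offset 23.
U+84FE2 → 4-byte form F2 84 BF A2 at offsets 0–3.
U+BA6EB → 4-byte form F2 BA 9B AB at offsets 4–7.
U+10275E → 4-byte form F4 82 9D 9E at offsets 8–11.
U+10337 → 4-byte form F0 90 8C B7 at offsets 12–15.
U+836BE → 4-byte form F2 83 9A BE at offsets 16–19.
U+05CF → 2-byte form D7 8F at offsets 20–21.
U+1235C → 4-byte form F0 92 8D 9C at offsets 22–25.
Offset 23 falls in char 7's range; it's byte 2 of F0 92 8D 9C = 0x92.

0x92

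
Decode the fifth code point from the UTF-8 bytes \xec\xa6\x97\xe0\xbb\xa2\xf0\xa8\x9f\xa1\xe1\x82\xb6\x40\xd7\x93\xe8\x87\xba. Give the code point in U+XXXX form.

Offset 0: leading byte 0xEC = 11101100 → 3-byte char #1 = EC A6 97.
Offset 3: leading byte 0xE0 = 11100000 → 3-byte char #2 = E0 BB A2.
Offset 6: leading byte 0xF0 = 11110000 → 4-byte char #3 = F0 A8 9F A1.
Offset 10: leading byte 0xE1 = 11100001 → 3-byte char #4 = E1 82 B6.
Offset 13: leading byte 0x40 = 01000000 → 1-byte char #5 = 40.
Leading byte 0x40 = 01000000 matches 0xxxxxxx → 1-byte sequence.
Byte 1: 0x40 = 01000000, payload 1000000 (7 bits).
Concatenate: 1000000 = 0x40 (7 bits → U+0040).

U+0040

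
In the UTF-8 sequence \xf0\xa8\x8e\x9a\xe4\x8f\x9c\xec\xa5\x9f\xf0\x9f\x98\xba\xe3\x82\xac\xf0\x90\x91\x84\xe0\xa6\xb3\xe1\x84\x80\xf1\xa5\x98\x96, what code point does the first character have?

U+2839A

Offset 0: leading byte 0xF0 = 11110000 → 4-byte char #1 = F0 A8 8E 9A.
Leading byte 0xF0 = 11110000 matches 11110xxx → 4-byte sequence.
Byte 1: 0xF0 = 11110000, payload 000 (3 bits).
Byte 2: 0xA8 = 10101000 (10xxxxxx ✓), payload 101000.
Byte 3: 0x8E = 10001110 (10xxxxxx ✓), payload 001110.
Byte 4: 0x9A = 10011010 (10xxxxxx ✓), payload 011010.
Concatenate: 000101000001110011010 = 0x2839A (21 bits → U+2839A).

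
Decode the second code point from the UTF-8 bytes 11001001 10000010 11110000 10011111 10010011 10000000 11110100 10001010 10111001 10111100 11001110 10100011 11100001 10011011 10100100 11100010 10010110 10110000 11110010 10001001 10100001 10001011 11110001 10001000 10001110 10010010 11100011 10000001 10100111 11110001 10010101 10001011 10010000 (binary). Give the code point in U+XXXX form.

Offset 0: leading byte 0xC9 = 11001001 → 2-byte char #1 = C9 82.
Offset 2: leading byte 0xF0 = 11110000 → 4-byte char #2 = F0 9F 93 80.
Leading byte 0xF0 = 11110000 matches 11110xxx → 4-byte sequence.
Byte 1: 0xF0 = 11110000, payload 000 (3 bits).
Byte 2: 0x9F = 10011111 (10xxxxxx ✓), payload 011111.
Byte 3: 0x93 = 10010011 (10xxxxxx ✓), payload 010011.
Byte 4: 0x80 = 10000000 (10xxxxxx ✓), payload 000000.
Concatenate: 000011111010011000000 = 0x1F4C0 (21 bits → U+1F4C0).

U+1F4C0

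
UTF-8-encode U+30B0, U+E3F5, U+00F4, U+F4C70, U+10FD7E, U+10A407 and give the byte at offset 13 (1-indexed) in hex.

1-indexed offset 13 is 0-indexed offset 12.
U+30B0 → 3-byte form E3 82 B0 at offsets 0–2.
U+E3F5 → 3-byte form EE 8F B5 at offsets 3–5.
U+00F4 → 2-byte form C3 B4 at offsets 6–7.
U+F4C70 → 4-byte form F3 B4 B1 B0 at offsets 8–11.
U+10FD7E → 4-byte form F4 8F B5 BE at offsets 12–15.
Offset 12 falls in char 5's range; it's byte 1 of F4 8F B5 BE = 0xF4.

0xF4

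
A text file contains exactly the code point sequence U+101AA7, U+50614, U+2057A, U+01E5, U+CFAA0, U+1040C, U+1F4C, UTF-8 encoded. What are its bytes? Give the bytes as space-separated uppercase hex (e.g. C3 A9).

F4 81 AA A7 F1 90 98 94 F0 A0 95 BA C7 A5 F3 8F AA A0 F0 90 90 8C E1 BD 8C

U+101AA7: 4-byte form → F4 81 AA A7.
U+50614: 4-byte form → F1 90 98 94.
U+2057A: 4-byte form → F0 A0 95 BA.
U+01E5: 2-byte form → C7 A5.
U+CFAA0: 4-byte form → F3 8F AA A0.
U+1040C: 4-byte form → F0 90 90 8C.
U+1F4C: 3-byte form → E1 BD 8C.
Concatenated (25 bytes): F4 81 AA A7 F1 90 98 94 F0 A0 95 BA C7 A5 F3 8F AA A0 F0 90 90 8C E1 BD 8C.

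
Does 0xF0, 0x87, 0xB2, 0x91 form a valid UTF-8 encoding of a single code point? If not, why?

invalid (overlong encoding)

Leading byte 0xF0 = 11110000 → 4-byte form.
Continuation bytes all match 10xxxxxx. Payload decodes to 0x7C91.
But 0x7C91 < 0x10000, the minimum for a 4-byte sequence — this is an overlong encoding.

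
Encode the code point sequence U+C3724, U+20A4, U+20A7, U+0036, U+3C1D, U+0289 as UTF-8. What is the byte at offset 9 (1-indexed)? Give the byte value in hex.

1-indexed offset 9 is 0-indexed offset 8.
U+C3724 → 4-byte form F3 83 9C A4 at offsets 0–3.
U+20A4 → 3-byte form E2 82 A4 at offsets 4–6.
U+20A7 → 3-byte form E2 82 A7 at offsets 7–9.
Offset 8 falls in char 3's range; it's byte 2 of E2 82 A7 = 0x82.

0x82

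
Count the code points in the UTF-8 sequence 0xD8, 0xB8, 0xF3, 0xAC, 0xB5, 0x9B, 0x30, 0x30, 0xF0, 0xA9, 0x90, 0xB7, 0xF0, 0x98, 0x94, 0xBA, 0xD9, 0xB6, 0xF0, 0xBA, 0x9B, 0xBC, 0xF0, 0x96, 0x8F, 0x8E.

9

Byte at offset 0: 0xD8 = 11011000 → 2-byte char (#1). Advance 2.
Byte at offset 2: 0xF3 = 11110011 → 4-byte char (#2). Advance 4.
Byte at offset 6: 0x30 = 00110000 → 1-byte char (#3). Advance 1.
Byte at offset 7: 0x30 = 00110000 → 1-byte char (#4). Advance 1.
Byte at offset 8: 0xF0 = 11110000 → 4-byte char (#5). Advance 4.
Byte at offset 12: 0xF0 = 11110000 → 4-byte char (#6). Advance 4.
Byte at offset 16: 0xD9 = 11011001 → 2-byte char (#7). Advance 2.
Byte at offset 18: 0xF0 = 11110000 → 4-byte char (#8). Advance 4.
Byte at offset 22: 0xF0 = 11110000 → 4-byte char (#9). Advance 4.
Reached end at offset 26 after 9 code points.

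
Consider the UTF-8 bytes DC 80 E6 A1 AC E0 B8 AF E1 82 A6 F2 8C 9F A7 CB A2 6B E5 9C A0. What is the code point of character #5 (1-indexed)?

Offset 0: leading byte 0xDC = 11011100 → 2-byte char #1 = DC 80.
Offset 2: leading byte 0xE6 = 11100110 → 3-byte char #2 = E6 A1 AC.
Offset 5: leading byte 0xE0 = 11100000 → 3-byte char #3 = E0 B8 AF.
Offset 8: leading byte 0xE1 = 11100001 → 3-byte char #4 = E1 82 A6.
Offset 11: leading byte 0xF2 = 11110010 → 4-byte char #5 = F2 8C 9F A7.
Leading byte 0xF2 = 11110010 matches 11110xxx → 4-byte sequence.
Byte 1: 0xF2 = 11110010, payload 010 (3 bits).
Byte 2: 0x8C = 10001100 (10xxxxxx ✓), payload 001100.
Byte 3: 0x9F = 10011111 (10xxxxxx ✓), payload 011111.
Byte 4: 0xA7 = 10100111 (10xxxxxx ✓), payload 100111.
Concatenate: 010001100011111100111 = 0x8C7E7 (21 bits → U+8C7E7).

U+8C7E7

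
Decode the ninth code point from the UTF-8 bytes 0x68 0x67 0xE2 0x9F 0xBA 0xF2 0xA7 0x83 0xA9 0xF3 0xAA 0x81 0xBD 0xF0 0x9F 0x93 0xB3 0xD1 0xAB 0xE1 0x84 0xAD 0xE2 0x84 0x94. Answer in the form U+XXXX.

U+2114

Offset 0: leading byte 0x68 = 01101000 → 1-byte char #1 = 68.
Offset 1: leading byte 0x67 = 01100111 → 1-byte char #2 = 67.
Offset 2: leading byte 0xE2 = 11100010 → 3-byte char #3 = E2 9F BA.
Offset 5: leading byte 0xF2 = 11110010 → 4-byte char #4 = F2 A7 83 A9.
Offset 9: leading byte 0xF3 = 11110011 → 4-byte char #5 = F3 AA 81 BD.
Offset 13: leading byte 0xF0 = 11110000 → 4-byte char #6 = F0 9F 93 B3.
Offset 17: leading byte 0xD1 = 11010001 → 2-byte char #7 = D1 AB.
Offset 19: leading byte 0xE1 = 11100001 → 3-byte char #8 = E1 84 AD.
Offset 22: leading byte 0xE2 = 11100010 → 3-byte char #9 = E2 84 94.
Leading byte 0xE2 = 11100010 matches 1110xxxx → 3-byte sequence.
Byte 1: 0xE2 = 11100010, payload 0010 (4 bits).
Byte 2: 0x84 = 10000100 (10xxxxxx ✓), payload 000100.
Byte 3: 0x94 = 10010100 (10xxxxxx ✓), payload 010100.
Concatenate: 0010000100010100 = 0x2114 (16 bits → U+2114).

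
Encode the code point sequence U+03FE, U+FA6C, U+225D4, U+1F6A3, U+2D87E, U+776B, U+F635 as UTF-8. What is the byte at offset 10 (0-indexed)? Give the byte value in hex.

0x9F

U+03FE → 2-byte form CF BE at offsets 0–1.
U+FA6C → 3-byte form EF A9 AC at offsets 2–4.
U+225D4 → 4-byte form F0 A2 97 94 at offsets 5–8.
U+1F6A3 → 4-byte form F0 9F 9A A3 at offsets 9–12.
Offset 10 falls in char 4's range; it's byte 2 of F0 9F 9A A3 = 0x9F.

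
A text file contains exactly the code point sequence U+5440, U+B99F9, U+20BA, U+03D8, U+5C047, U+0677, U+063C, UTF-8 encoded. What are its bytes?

E5 91 80 F2 B9 A7 B9 E2 82 BA CF 98 F1 9C 81 87 D9 B7 D8 BC

U+5440: 3-byte form → E5 91 80.
U+B99F9: 4-byte form → F2 B9 A7 B9.
U+20BA: 3-byte form → E2 82 BA.
U+03D8: 2-byte form → CF 98.
U+5C047: 4-byte form → F1 9C 81 87.
U+0677: 2-byte form → D9 B7.
U+063C: 2-byte form → D8 BC.
Concatenated (20 bytes): E5 91 80 F2 B9 A7 B9 E2 82 BA CF 98 F1 9C 81 87 D9 B7 D8 BC.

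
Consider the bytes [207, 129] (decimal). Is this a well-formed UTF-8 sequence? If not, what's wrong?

valid

Leading byte 0xCF = 11001111 → 2-byte form.
Continuation bytes 0x81=10000001 all match 10xxxxxx.
Decoded value 0x3C1 is ≥ 0x80 (shortest form) and not a surrogate.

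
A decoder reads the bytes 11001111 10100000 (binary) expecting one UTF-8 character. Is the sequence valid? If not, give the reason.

Leading byte 0xCF = 11001111 → 2-byte form.
Continuation bytes 0xA0=10100000 all match 10xxxxxx.
Decoded value 0x3E0 is ≥ 0x80 (shortest form) and not a surrogate.

valid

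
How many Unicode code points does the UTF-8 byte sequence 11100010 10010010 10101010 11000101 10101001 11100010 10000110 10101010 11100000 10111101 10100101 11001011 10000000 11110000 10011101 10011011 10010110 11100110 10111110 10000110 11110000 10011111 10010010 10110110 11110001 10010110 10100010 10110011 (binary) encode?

9

Byte at offset 0: 0xE2 = 11100010 → 3-byte char (#1). Advance 3.
Byte at offset 3: 0xC5 = 11000101 → 2-byte char (#2). Advance 2.
Byte at offset 5: 0xE2 = 11100010 → 3-byte char (#3). Advance 3.
Byte at offset 8: 0xE0 = 11100000 → 3-byte char (#4). Advance 3.
Byte at offset 11: 0xCB = 11001011 → 2-byte char (#5). Advance 2.
Byte at offset 13: 0xF0 = 11110000 → 4-byte char (#6). Advance 4.
Byte at offset 17: 0xE6 = 11100110 → 3-byte char (#7). Advance 3.
Byte at offset 20: 0xF0 = 11110000 → 4-byte char (#8). Advance 4.
Byte at offset 24: 0xF1 = 11110001 → 4-byte char (#9). Advance 4.
Reached end at offset 28 after 9 code points.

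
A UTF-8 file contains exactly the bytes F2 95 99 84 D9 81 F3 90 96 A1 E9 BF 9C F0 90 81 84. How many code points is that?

5

Byte at offset 0: 0xF2 = 11110010 → 4-byte char (#1). Advance 4.
Byte at offset 4: 0xD9 = 11011001 → 2-byte char (#2). Advance 2.
Byte at offset 6: 0xF3 = 11110011 → 4-byte char (#3). Advance 4.
Byte at offset 10: 0xE9 = 11101001 → 3-byte char (#4). Advance 3.
Byte at offset 13: 0xF0 = 11110000 → 4-byte char (#5). Advance 4.
Reached end at offset 17 after 5 code points.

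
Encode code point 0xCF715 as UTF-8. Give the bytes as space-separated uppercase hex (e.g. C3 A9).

U+CF715 = 0xCF715 = 849685 decimal. In range U+10000–U+10FFFF → 4-byte form: 11110xxx 10xxxxxx 10xxxxxx 10xxxxxx.
Binary (21 bits): 011001111011100010101.
Split 3+6+6+6: 011 | 001111 | 011100 | 010101.
Byte 1: 11110011 = 0xF3.
Byte 2: 10001111 = 0x8F.
Byte 3: 10011100 = 0x9C.
Byte 4: 10010101 = 0x95.

F3 8F 9C 95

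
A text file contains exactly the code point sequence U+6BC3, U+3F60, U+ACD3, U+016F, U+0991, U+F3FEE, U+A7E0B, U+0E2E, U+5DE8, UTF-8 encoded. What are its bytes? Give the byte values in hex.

U+6BC3: 3-byte form → E6 AF 83.
U+3F60: 3-byte form → E3 BD A0.
U+ACD3: 3-byte form → EA B3 93.
U+016F: 2-byte form → C5 AF.
U+0991: 3-byte form → E0 A6 91.
U+F3FEE: 4-byte form → F3 B3 BF AE.
U+A7E0B: 4-byte form → F2 A7 B8 8B.
U+0E2E: 3-byte form → E0 B8 AE.
U+5DE8: 3-byte form → E5 B7 A8.
Concatenated (28 bytes): E6 AF 83 E3 BD A0 EA B3 93 C5 AF E0 A6 91 F3 B3 BF AE F2 A7 B8 8B E0 B8 AE E5 B7 A8.

E6 AF 83 E3 BD A0 EA B3 93 C5 AF E0 A6 91 F3 B3 BF AE F2 A7 B8 8B E0 B8 AE E5 B7 A8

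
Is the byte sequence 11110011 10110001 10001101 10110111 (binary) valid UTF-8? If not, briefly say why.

Leading byte 0xF3 = 11110011 → 4-byte form.
Continuation bytes 0xB1=10110001, 0x8D=10001101, 0xB7=10110111 all match 10xxxxxx.
Decoded value 0xF1377 is ≥ 0x10000 (shortest form) and not a surrogate.

valid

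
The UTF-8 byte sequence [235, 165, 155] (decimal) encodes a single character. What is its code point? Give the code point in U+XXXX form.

U+B95B

Leading byte 0xEB = 11101011 matches 1110xxxx → 3-byte sequence.
Byte 1: 0xEB = 11101011, payload 1011 (4 bits).
Byte 2: 0xA5 = 10100101 (10xxxxxx ✓), payload 100101.
Byte 3: 0x9B = 10011011 (10xxxxxx ✓), payload 011011.
Concatenate: 1011100101011011 = 0xB95B (16 bits → U+B95B).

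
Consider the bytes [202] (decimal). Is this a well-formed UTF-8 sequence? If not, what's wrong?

Leading byte 0xCA = 11001010 → 2-byte form, but only 1 byte is present.

invalid (sequence truncated)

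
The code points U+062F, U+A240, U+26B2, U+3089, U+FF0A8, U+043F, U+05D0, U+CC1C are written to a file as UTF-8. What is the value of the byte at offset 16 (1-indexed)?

0xD0

1-indexed offset 16 is 0-indexed offset 15.
U+062F → 2-byte form D8 AF at offsets 0–1.
U+A240 → 3-byte form EA 89 80 at offsets 2–4.
U+26B2 → 3-byte form E2 9A B2 at offsets 5–7.
U+3089 → 3-byte form E3 82 89 at offsets 8–10.
U+FF0A8 → 4-byte form F3 BF 82 A8 at offsets 11–14.
U+043F → 2-byte form D0 BF at offsets 15–16.
Offset 15 falls in char 6's range; it's byte 1 of D0 BF = 0xD0.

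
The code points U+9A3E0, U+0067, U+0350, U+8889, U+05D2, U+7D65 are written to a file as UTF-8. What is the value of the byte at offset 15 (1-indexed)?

1-indexed offset 15 is 0-indexed offset 14.
U+9A3E0 → 4-byte form F2 9A 8F A0 at offsets 0–3.
U+0067 → 1-byte form 67 at offsets 4–4.
U+0350 → 2-byte form CD 90 at offsets 5–6.
U+8889 → 3-byte form E8 A2 89 at offsets 7–9.
U+05D2 → 2-byte form D7 92 at offsets 10–11.
U+7D65 → 3-byte form E7 B5 A5 at offsets 12–14.
Offset 14 falls in char 6's range; it's byte 3 of E7 B5 A5 = 0xA5.

0xA5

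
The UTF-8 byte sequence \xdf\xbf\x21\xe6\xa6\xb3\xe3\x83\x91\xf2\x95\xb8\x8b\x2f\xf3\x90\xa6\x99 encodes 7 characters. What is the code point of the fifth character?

Offset 0: leading byte 0xDF = 11011111 → 2-byte char #1 = DF BF.
Offset 2: leading byte 0x21 = 00100001 → 1-byte char #2 = 21.
Offset 3: leading byte 0xE6 = 11100110 → 3-byte char #3 = E6 A6 B3.
Offset 6: leading byte 0xE3 = 11100011 → 3-byte char #4 = E3 83 91.
Offset 9: leading byte 0xF2 = 11110010 → 4-byte char #5 = F2 95 B8 8B.
Leading byte 0xF2 = 11110010 matches 11110xxx → 4-byte sequence.
Byte 1: 0xF2 = 11110010, payload 010 (3 bits).
Byte 2: 0x95 = 10010101 (10xxxxxx ✓), payload 010101.
Byte 3: 0xB8 = 10111000 (10xxxxxx ✓), payload 111000.
Byte 4: 0x8B = 10001011 (10xxxxxx ✓), payload 001011.
Concatenate: 010010101111000001011 = 0x95E0B (21 bits → U+95E0B).

U+95E0B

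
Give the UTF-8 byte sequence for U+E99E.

EE A6 9E

U+E99E = 0xE99E = 59806 decimal. In range U+0800–U+FFFF → 3-byte form: 1110xxxx 10xxxxxx 10xxxxxx.
Binary (16 bits): 1110100110011110.
Split 4+6+6: 1110 | 100110 | 011110.
Byte 1: 11101110 = 0xEE.
Byte 2: 10100110 = 0xA6.
Byte 3: 10011110 = 0x9E.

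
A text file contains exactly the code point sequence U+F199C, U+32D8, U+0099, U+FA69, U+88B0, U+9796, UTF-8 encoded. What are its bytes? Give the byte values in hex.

F3 B1 A6 9C E3 8B 98 C2 99 EF A9 A9 E8 A2 B0 E9 9E 96

U+F199C: 4-byte form → F3 B1 A6 9C.
U+32D8: 3-byte form → E3 8B 98.
U+0099: 2-byte form → C2 99.
U+FA69: 3-byte form → EF A9 A9.
U+88B0: 3-byte form → E8 A2 B0.
U+9796: 3-byte form → E9 9E 96.
Concatenated (18 bytes): F3 B1 A6 9C E3 8B 98 C2 99 EF A9 A9 E8 A2 B0 E9 9E 96.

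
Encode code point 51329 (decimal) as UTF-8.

EC A2 81

U+C881 = 0xC881 = 51329 decimal. In range U+0800–U+FFFF → 3-byte form: 1110xxxx 10xxxxxx 10xxxxxx.
Binary (16 bits): 1100100010000001.
Split 4+6+6: 1100 | 100010 | 000001.
Byte 1: 11101100 = 0xEC.
Byte 2: 10100010 = 0xA2.
Byte 3: 10000001 = 0x81.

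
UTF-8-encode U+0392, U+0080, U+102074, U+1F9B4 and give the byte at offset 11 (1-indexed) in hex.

0xA6

1-indexed offset 11 is 0-indexed offset 10.
U+0392 → 2-byte form CE 92 at offsets 0–1.
U+0080 → 2-byte form C2 80 at offsets 2–3.
U+102074 → 4-byte form F4 82 81 B4 at offsets 4–7.
U+1F9B4 → 4-byte form F0 9F A6 B4 at offsets 8–11.
Offset 10 falls in char 4's range; it's byte 3 of F0 9F A6 B4 = 0xA6.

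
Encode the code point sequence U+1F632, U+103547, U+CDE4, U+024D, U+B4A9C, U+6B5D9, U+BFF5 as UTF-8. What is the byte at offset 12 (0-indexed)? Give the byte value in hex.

U+1F632 → 4-byte form F0 9F 98 B2 at offsets 0–3.
U+103547 → 4-byte form F4 83 95 87 at offsets 4–7.
U+CDE4 → 3-byte form EC B7 A4 at offsets 8–10.
U+024D → 2-byte form C9 8D at offsets 11–12.
Offset 12 falls in char 4's range; it's byte 2 of C9 8D = 0x8D.

0x8D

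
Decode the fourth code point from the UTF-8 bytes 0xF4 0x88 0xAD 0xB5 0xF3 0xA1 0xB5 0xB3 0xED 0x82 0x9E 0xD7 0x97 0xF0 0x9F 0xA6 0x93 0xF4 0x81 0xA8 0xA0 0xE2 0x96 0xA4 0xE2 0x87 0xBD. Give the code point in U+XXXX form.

U+05D7

Offset 0: leading byte 0xF4 = 11110100 → 4-byte char #1 = F4 88 AD B5.
Offset 4: leading byte 0xF3 = 11110011 → 4-byte char #2 = F3 A1 B5 B3.
Offset 8: leading byte 0xED = 11101101 → 3-byte char #3 = ED 82 9E.
Offset 11: leading byte 0xD7 = 11010111 → 2-byte char #4 = D7 97.
Leading byte 0xD7 = 11010111 matches 110xxxxx → 2-byte sequence.
Byte 1: 0xD7 = 11010111, payload 10111 (5 bits).
Byte 2: 0x97 = 10010111 (10xxxxxx ✓), payload 010111.
Concatenate: 10111010111 = 0x5D7 (11 bits → U+05D7).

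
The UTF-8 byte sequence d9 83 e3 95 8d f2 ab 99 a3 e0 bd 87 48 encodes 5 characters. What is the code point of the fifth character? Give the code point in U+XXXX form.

Offset 0: leading byte 0xD9 = 11011001 → 2-byte char #1 = D9 83.
Offset 2: leading byte 0xE3 = 11100011 → 3-byte char #2 = E3 95 8D.
Offset 5: leading byte 0xF2 = 11110010 → 4-byte char #3 = F2 AB 99 A3.
Offset 9: leading byte 0xE0 = 11100000 → 3-byte char #4 = E0 BD 87.
Offset 12: leading byte 0x48 = 01001000 → 1-byte char #5 = 48.
Leading byte 0x48 = 01001000 matches 0xxxxxxx → 1-byte sequence.
Byte 1: 0x48 = 01001000, payload 1001000 (7 bits).
Concatenate: 1001000 = 0x48 (7 bits → U+0048).

U+0048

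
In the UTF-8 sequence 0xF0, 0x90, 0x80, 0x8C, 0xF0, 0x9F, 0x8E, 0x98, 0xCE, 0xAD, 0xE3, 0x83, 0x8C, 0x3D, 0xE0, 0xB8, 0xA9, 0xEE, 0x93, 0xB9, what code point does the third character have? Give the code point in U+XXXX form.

U+03AD

Offset 0: leading byte 0xF0 = 11110000 → 4-byte char #1 = F0 90 80 8C.
Offset 4: leading byte 0xF0 = 11110000 → 4-byte char #2 = F0 9F 8E 98.
Offset 8: leading byte 0xCE = 11001110 → 2-byte char #3 = CE AD.
Leading byte 0xCE = 11001110 matches 110xxxxx → 2-byte sequence.
Byte 1: 0xCE = 11001110, payload 01110 (5 bits).
Byte 2: 0xAD = 10101101 (10xxxxxx ✓), payload 101101.
Concatenate: 01110101101 = 0x3AD (11 bits → U+03AD).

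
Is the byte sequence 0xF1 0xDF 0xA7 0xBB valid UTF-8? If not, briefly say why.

Leading byte 0xF1 = 11110001 → 4-byte form.
Byte 2 is 0xDF = 11011111, which is not 10xxxxxx — expected a continuation byte.

invalid (non-continuation byte where continuation expected)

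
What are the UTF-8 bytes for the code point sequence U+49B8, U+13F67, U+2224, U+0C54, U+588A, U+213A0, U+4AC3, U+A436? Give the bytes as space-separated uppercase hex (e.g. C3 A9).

U+49B8: 3-byte form → E4 A6 B8.
U+13F67: 4-byte form → F0 93 BD A7.
U+2224: 3-byte form → E2 88 A4.
U+0C54: 3-byte form → E0 B1 94.
U+588A: 3-byte form → E5 A2 8A.
U+213A0: 4-byte form → F0 A1 8E A0.
U+4AC3: 3-byte form → E4 AB 83.
U+A436: 3-byte form → EA 90 B6.
Concatenated (26 bytes): E4 A6 B8 F0 93 BD A7 E2 88 A4 E0 B1 94 E5 A2 8A F0 A1 8E A0 E4 AB 83 EA 90 B6.

E4 A6 B8 F0 93 BD A7 E2 88 A4 E0 B1 94 E5 A2 8A F0 A1 8E A0 E4 AB 83 EA 90 B6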